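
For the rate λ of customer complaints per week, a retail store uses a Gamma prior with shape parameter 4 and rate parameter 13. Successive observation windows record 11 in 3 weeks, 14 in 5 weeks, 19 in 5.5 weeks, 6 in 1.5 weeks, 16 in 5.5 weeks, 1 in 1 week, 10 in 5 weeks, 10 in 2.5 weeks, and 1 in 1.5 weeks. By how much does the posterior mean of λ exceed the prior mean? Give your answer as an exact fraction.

Total count: 11 + 14 + 19 + 6 + 16 + 1 + 10 + 10 + 1 = 88.
Total exposure: 3 + 5 + 5.5 + 1.5 + 5.5 + 1 + 5 + 2.5 + 1.5 = 30.5 weeks.
By Gamma–Poisson conjugacy, the posterior is Gamma(α + Σx, β + Σt) = Gamma(4 + 88, 13 + 30.5) = Gamma(92, 87/2).
Posterior mean = 92/(87/2) = 184/87; prior mean = 4/13 = 4/13. Difference = 184/87 − 4/13 = 2044/1131.

2044/1131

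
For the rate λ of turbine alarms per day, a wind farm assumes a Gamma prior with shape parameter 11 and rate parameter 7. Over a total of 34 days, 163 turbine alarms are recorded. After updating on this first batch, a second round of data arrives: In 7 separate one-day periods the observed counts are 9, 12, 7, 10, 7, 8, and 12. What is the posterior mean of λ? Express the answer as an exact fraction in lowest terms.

239/48

Total count 163 over total exposure 34 days.
After the first batch: Gamma(11 + 163, 7 + 34) = Gamma(174, 41).
Total count: 9 + 12 + 7 + 10 + 7 + 8 + 12 = 65.
Total exposure: 7 days.
After the second batch: Gamma(174 + 65, 41 + 7) = Gamma(239, 48).
Posterior mean = α'/β' = 239/48.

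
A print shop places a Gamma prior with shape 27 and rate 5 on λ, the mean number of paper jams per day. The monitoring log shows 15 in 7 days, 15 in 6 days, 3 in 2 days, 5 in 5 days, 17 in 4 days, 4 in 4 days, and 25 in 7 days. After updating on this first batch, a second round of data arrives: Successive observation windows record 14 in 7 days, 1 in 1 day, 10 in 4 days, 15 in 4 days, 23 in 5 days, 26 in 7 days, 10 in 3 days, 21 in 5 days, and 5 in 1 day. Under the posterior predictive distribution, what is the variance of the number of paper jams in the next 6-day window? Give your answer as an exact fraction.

117528/5929

Total count: 15 + 15 + 3 + 5 + 17 + 4 + 25 = 84.
Total exposure: 7 + 6 + 2 + 5 + 4 + 4 + 7 = 35 days.
After the first batch: Gamma(27 + 84, 5 + 35) = Gamma(111, 40).
Total count: 14 + 1 + 10 + 15 + 23 + 26 + 10 + 21 + 5 = 125.
Total exposure: 7 + 1 + 4 + 4 + 5 + 7 + 3 + 5 + 1 = 37 days.
After the second batch: Gamma(111 + 125, 40 + 37) = Gamma(236, 77).
The posterior predictive for a window of length T is Negative Binomial with variance T·α'·(β'+T)/β'² = 6·236·83/5929 = 117528/5929.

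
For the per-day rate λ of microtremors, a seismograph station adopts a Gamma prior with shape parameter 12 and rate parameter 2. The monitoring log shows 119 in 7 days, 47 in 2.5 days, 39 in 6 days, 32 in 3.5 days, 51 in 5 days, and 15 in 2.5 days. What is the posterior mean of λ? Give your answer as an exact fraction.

210/19

Total count: 119 + 47 + 39 + 32 + 51 + 15 = 303.
Total exposure: 7 + 2.5 + 6 + 3.5 + 5 + 2.5 = 26.5 days.
Conjugate update: add total count to the shape and total exposure to the rate, giving Gamma(315, 57/2).
Posterior mean = α'/β' = 315/(57/2) = 210/19.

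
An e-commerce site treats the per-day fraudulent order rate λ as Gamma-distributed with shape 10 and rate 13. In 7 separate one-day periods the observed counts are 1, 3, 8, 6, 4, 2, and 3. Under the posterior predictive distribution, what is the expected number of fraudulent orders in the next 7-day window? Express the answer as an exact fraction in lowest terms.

Total count: 1 + 3 + 8 + 6 + 4 + 2 + 3 = 27.
Total exposure: 7 days.
Conjugate update: add total count to the shape and total exposure to the rate, giving Gamma(37, 20).
Predictive mean over a 7-day window = T·E[λ|data] = 7·37/20 = 259/20.

259/20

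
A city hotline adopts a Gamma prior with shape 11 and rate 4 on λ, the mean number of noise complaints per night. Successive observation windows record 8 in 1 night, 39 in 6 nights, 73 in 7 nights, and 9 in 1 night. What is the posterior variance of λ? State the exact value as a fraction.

Total count: 8 + 39 + 73 + 9 = 129.
Total exposure: 1 + 6 + 7 + 1 = 15 nights.
Conjugate update: add total count to the shape and total exposure to the rate, giving Gamma(140, 19).
Posterior variance = α'/β'² = 140/361.

140/361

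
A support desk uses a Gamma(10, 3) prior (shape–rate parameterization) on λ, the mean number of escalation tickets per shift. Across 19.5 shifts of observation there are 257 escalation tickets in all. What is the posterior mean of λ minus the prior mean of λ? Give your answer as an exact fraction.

Total count 257 over total exposure 19.5 shifts.
Posterior: α' = 10 + 257 = 267, β' = 3 + 19.5 = 45/2.
Posterior mean = 267/(45/2) = 178/15; prior mean = 10/3 = 10/3. Difference = 178/15 − 10/3 = 128/15.

128/15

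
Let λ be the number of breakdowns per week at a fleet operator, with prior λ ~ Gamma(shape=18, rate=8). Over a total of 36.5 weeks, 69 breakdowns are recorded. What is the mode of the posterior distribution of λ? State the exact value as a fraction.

172/89

Total count 69 over total exposure 36.5 weeks.
Posterior: α' = 18 + 69 = 87, β' = 8 + 36.5 = 89/2.
Posterior mode = (α'−1)/β' = 86/(89/2) = 172/89.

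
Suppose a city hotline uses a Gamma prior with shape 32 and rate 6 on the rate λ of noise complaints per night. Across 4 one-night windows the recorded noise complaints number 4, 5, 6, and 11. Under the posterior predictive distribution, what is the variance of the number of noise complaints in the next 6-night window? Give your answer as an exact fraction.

1392/25

Total count: 4 + 5 + 6 + 11 = 26.
Total exposure: 4 nights.
By Gamma–Poisson conjugacy, the posterior is Gamma(α + Σx, β + Σt) = Gamma(32 + 26, 6 + 4) = Gamma(58, 10).
The posterior predictive for a window of length T is Negative Binomial with variance T·α'·(β'+T)/β'² = 6·58·16/100 = 1392/25.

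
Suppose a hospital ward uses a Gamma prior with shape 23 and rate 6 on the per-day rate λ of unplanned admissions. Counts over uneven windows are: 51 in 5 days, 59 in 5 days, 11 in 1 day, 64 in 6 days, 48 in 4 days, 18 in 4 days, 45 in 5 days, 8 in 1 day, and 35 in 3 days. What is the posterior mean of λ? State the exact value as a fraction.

Total count: 51 + 59 + 11 + 64 + 48 + 18 + 45 + 8 + 35 = 339.
Total exposure: 5 + 5 + 1 + 6 + 4 + 4 + 5 + 1 + 3 = 34 days.
By Gamma–Poisson conjugacy, the posterior is Gamma(α + Σx, β + Σt) = Gamma(23 + 339, 6 + 34) = Gamma(362, 40).
Posterior mean = α'/β' = 362/40 = 181/20.

181/20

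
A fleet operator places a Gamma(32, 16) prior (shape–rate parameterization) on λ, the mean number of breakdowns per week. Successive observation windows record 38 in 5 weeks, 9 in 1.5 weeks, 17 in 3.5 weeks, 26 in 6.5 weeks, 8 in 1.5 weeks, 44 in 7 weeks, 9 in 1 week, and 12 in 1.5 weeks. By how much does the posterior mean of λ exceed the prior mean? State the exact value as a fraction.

72/29

Total count: 38 + 9 + 17 + 26 + 8 + 44 + 9 + 12 = 163.
Total exposure: 5 + 1.5 + 3.5 + 6.5 + 1.5 + 7 + 1 + 1.5 = 27.5 weeks.
Gamma(α, β) with Poisson data over total exposure Σt gives posterior Gamma(α+Σx, β+Σt) = Gamma(195, 87/2).
Posterior mean = 195/(87/2) = 130/29; prior mean = 32/16 = 2. Difference = 130/29 − 2 = 72/29.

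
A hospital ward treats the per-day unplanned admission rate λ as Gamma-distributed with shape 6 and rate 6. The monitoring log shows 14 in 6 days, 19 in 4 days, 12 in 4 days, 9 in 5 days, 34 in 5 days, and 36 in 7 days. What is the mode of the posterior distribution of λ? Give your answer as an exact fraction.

Total count: 14 + 19 + 12 + 9 + 34 + 36 = 124.
Total exposure: 6 + 4 + 4 + 5 + 5 + 7 = 31 days.
Gamma(α, β) with Poisson data over total exposure Σt gives posterior Gamma(α+Σx, β+Σt) = Gamma(130, 37).
Posterior mode = (α'−1)/β' = 129/37.

129/37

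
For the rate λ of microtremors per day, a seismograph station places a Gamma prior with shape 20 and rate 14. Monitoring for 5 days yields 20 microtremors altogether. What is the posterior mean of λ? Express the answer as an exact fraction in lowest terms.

Total count 20 over total exposure 5 days.
The Gamma prior is conjugate for the Poisson rate, so λ | data ~ Gamma(20+20, 14+5) = Gamma(40, 19).
Posterior mean = α'/β' = 40/19.

40/19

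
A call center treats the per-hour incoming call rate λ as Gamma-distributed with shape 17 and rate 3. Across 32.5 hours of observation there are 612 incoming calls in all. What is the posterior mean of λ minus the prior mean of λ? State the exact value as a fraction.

Total count 612 over total exposure 32.5 hours.
Gamma(α, β) with Poisson data over total exposure Σt gives posterior Gamma(α+Σx, β+Σt) = Gamma(629, 71/2).
Posterior mean = 629/(71/2) = 1258/71; prior mean = 17/3 = 17/3. Difference = 1258/71 − 17/3 = 2567/213.

2567/213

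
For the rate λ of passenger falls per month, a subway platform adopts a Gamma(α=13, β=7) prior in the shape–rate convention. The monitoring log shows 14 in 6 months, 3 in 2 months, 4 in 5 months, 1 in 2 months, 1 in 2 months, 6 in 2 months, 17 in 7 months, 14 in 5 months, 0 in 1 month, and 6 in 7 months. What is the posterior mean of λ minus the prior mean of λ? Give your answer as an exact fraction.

Total count: 14 + 3 + 4 + 1 + 1 + 6 + 17 + 14 + 0 + 6 = 66.
Total exposure: 6 + 2 + 5 + 2 + 2 + 2 + 7 + 5 + 1 + 7 = 39 months.
The Gamma prior is conjugate for the Poisson rate, so λ | data ~ Gamma(13+66, 7+39) = Gamma(79, 46).
Posterior mean = 79/46 = 79/46; prior mean = 13/7 = 13/7. Difference = 79/46 − 13/7 = -45/322.

-45/322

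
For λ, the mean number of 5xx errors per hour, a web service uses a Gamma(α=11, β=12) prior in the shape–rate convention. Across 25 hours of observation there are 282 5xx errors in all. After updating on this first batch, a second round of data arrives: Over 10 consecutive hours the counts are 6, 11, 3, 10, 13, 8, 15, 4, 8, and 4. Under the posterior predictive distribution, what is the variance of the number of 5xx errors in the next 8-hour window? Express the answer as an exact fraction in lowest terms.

165000/2209

Total count 282 over total exposure 25 hours.
After the first batch: Gamma(11 + 282, 12 + 25) = Gamma(293, 37).
Total count: 6 + 11 + 3 + 10 + 13 + 8 + 15 + 4 + 8 + 4 = 82.
Total exposure: 10 hours.
After the second batch: Gamma(293 + 82, 37 + 10) = Gamma(375, 47).
The posterior predictive for a window of length T is Negative Binomial with variance T·α'·(β'+T)/β'² = 8·375·55/2209 = 165000/2209.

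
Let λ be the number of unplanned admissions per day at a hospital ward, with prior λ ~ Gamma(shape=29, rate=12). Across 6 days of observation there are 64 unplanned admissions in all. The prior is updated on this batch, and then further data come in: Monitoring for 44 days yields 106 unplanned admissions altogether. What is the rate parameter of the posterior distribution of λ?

Total count 64 over total exposure 6 days.
After the first batch: Gamma(29 + 64, 12 + 6) = Gamma(93, 18).
Total count 106 over total exposure 44 days.
After the second batch: Gamma(93 + 106, 18 + 44) = Gamma(199, 62).

62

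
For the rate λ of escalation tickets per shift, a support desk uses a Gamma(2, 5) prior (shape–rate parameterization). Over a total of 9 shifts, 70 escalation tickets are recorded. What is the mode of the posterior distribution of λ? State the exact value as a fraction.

71/14

Total count 70 over total exposure 9 shifts.
Conjugate update: add total count to the shape and total exposure to the rate, giving Gamma(72, 14).
Posterior mode = (α'−1)/β' = 71/14.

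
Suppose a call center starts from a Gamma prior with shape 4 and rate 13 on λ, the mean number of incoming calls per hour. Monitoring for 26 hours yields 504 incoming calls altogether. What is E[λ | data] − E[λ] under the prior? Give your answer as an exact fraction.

Total count 504 over total exposure 26 hours.
By Gamma–Poisson conjugacy, the posterior is Gamma(α + Σx, β + Σt) = Gamma(4 + 504, 13 + 26) = Gamma(508, 39).
Posterior mean = 508/39 = 508/39; prior mean = 4/13 = 4/13. Difference = 508/39 − 4/13 = 496/39.

496/39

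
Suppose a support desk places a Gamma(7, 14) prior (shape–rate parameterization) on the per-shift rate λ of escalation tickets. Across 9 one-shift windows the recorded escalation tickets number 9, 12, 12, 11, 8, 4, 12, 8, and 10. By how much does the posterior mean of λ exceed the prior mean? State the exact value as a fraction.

Total count: 9 + 12 + 12 + 11 + 8 + 4 + 12 + 8 + 10 = 86.
Total exposure: 9 shifts.
Posterior: α' = 7 + 86 = 93, β' = 14 + 9 = 23.
Posterior mean = 93/23 = 93/23; prior mean = 7/14 = 1/2. Difference = 93/23 − 1/2 = 163/46.

163/46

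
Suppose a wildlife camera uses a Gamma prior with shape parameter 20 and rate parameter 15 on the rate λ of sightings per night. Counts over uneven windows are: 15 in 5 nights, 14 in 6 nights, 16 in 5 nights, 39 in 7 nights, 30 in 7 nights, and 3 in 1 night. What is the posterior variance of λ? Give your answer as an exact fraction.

Total count: 15 + 14 + 16 + 39 + 30 + 3 = 117.
Total exposure: 5 + 6 + 5 + 7 + 7 + 1 = 31 nights.
Conjugate update: add total count to the shape and total exposure to the rate, giving Gamma(137, 46).
Posterior variance = α'/β'² = 137/2116.

137/2116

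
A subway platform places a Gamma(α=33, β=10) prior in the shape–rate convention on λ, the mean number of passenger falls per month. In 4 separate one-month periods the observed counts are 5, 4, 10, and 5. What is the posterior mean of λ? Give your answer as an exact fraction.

57/14

Total count: 5 + 4 + 10 + 5 = 24.
Total exposure: 4 months.
Gamma(α, β) with Poisson data over total exposure Σt gives posterior Gamma(α+Σx, β+Σt) = Gamma(57, 14).
Posterior mean = α'/β' = 57/14.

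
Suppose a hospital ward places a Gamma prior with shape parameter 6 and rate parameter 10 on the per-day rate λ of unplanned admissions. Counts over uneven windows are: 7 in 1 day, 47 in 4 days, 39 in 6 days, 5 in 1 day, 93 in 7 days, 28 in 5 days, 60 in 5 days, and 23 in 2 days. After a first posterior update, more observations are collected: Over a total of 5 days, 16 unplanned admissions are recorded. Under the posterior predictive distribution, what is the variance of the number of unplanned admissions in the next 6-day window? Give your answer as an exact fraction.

25272/529

Total count: 7 + 47 + 39 + 5 + 93 + 28 + 60 + 23 = 302.
Total exposure: 1 + 4 + 6 + 1 + 7 + 5 + 5 + 2 = 31 days.
After the first batch: Gamma(6 + 302, 10 + 31) = Gamma(308, 41).
Total count 16 over total exposure 5 days.
After the second batch: Gamma(308 + 16, 41 + 5) = Gamma(324, 46).
The posterior predictive for a window of length T is Negative Binomial with variance T·α'·(β'+T)/β'² = 6·324·52/2116 = 25272/529.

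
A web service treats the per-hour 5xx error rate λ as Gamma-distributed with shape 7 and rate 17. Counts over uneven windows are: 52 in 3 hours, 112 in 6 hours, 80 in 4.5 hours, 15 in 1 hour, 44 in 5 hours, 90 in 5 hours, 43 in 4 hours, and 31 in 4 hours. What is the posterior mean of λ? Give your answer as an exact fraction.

316/33

Total count: 52 + 112 + 80 + 15 + 44 + 90 + 43 + 31 = 467.
Total exposure: 3 + 6 + 4.5 + 1 + 5 + 5 + 4 + 4 = 32.5 hours.
Conjugate update: add total count to the shape and total exposure to the rate, giving Gamma(474, 99/2).
Posterior mean = α'/β' = 474/(99/2) = 316/33.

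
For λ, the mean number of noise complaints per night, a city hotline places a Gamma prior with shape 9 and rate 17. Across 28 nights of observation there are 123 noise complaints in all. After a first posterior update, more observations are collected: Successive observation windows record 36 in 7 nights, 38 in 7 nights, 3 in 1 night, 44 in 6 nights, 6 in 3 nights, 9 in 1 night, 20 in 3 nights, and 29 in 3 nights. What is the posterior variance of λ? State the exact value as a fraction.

Total count 123 over total exposure 28 nights.
After the first batch: Gamma(9 + 123, 17 + 28) = Gamma(132, 45).
Total count: 36 + 38 + 3 + 44 + 6 + 9 + 20 + 29 = 185.
Total exposure: 7 + 7 + 1 + 6 + 3 + 1 + 3 + 3 = 31 nights.
After the second batch: Gamma(132 + 185, 45 + 31) = Gamma(317, 76).
Posterior variance = α'/β'² = 317/5776.

317/5776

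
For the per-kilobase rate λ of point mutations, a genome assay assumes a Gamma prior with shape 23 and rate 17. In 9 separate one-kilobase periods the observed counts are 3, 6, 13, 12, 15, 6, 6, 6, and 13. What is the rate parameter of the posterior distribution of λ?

26

Total count: 3 + 6 + 13 + 12 + 15 + 6 + 6 + 6 + 13 = 80.
Total exposure: 9 kilobases.
Posterior: α' = 23 + 80 = 103, β' = 17 + 9 = 26.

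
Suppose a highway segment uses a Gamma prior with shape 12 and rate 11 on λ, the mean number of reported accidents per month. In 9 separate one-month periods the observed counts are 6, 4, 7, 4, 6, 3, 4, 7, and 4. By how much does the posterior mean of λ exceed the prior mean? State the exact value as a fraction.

Total count: 6 + 4 + 7 + 4 + 6 + 3 + 4 + 7 + 4 = 45.
Total exposure: 9 months.
Gamma(α, β) with Poisson data over total exposure Σt gives posterior Gamma(α+Σx, β+Σt) = Gamma(57, 20).
Posterior mean = 57/20 = 57/20; prior mean = 12/11 = 12/11. Difference = 57/20 − 12/11 = 387/220.

387/220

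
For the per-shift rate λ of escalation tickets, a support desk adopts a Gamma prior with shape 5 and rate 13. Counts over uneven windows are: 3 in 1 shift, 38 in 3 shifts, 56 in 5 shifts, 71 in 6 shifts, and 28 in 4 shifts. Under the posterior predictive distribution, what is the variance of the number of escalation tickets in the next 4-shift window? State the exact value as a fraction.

1809/64

Total count: 3 + 38 + 56 + 71 + 28 = 196.
Total exposure: 1 + 3 + 5 + 6 + 4 = 19 shifts.
Posterior: α' = 5 + 196 = 201, β' = 13 + 19 = 32.
The posterior predictive for a window of length T is Negative Binomial with variance T·α'·(β'+T)/β'² = 4·201·36/1024 = 1809/64.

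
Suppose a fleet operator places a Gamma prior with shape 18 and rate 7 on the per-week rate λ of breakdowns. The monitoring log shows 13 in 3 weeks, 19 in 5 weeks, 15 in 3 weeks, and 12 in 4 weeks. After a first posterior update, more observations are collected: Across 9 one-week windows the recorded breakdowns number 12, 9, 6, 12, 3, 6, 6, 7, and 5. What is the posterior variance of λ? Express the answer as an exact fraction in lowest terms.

143/961

Total count: 13 + 19 + 15 + 12 = 59.
Total exposure: 3 + 5 + 3 + 4 = 15 weeks.
After the first batch: Gamma(18 + 59, 7 + 15) = Gamma(77, 22).
Total count: 12 + 9 + 6 + 12 + 3 + 6 + 6 + 7 + 5 = 66.
Total exposure: 9 weeks.
After the second batch: Gamma(77 + 66, 22 + 9) = Gamma(143, 31).
Posterior variance = α'/β'² = 143/961.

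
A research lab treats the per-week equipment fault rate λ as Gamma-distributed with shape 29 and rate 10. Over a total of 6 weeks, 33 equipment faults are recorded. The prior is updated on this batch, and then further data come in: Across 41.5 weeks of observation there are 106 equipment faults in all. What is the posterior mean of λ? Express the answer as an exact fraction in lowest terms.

336/115

Total count 33 over total exposure 6 weeks.
After the first batch: Gamma(29 + 33, 10 + 6) = Gamma(62, 16).
Total count 106 over total exposure 41.5 weeks.
After the second batch: Gamma(62 + 106, 16 + 41.5) = Gamma(168, 115/2).
Posterior mean = α'/β' = 168/(115/2) = 336/115.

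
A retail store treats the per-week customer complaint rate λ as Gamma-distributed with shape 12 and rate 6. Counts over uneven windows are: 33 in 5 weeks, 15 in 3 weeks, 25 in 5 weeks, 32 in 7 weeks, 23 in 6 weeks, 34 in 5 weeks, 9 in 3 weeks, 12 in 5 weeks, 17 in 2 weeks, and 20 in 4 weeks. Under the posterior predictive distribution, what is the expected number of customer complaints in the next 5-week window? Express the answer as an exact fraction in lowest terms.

1160/51

Total count: 33 + 15 + 25 + 32 + 23 + 34 + 9 + 12 + 17 + 20 = 220.
Total exposure: 5 + 3 + 5 + 7 + 6 + 5 + 3 + 5 + 2 + 4 = 45 weeks.
Conjugate update: add total count to the shape and total exposure to the rate, giving Gamma(232, 51).
Predictive mean over a 5-week window = T·E[λ|data] = 5·232/51 = 1160/51.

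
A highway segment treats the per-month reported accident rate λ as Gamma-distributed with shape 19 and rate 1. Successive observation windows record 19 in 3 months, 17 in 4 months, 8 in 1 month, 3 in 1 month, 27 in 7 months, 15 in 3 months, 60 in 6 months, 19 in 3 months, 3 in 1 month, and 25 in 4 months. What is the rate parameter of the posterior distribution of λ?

34

Total count: 19 + 17 + 8 + 3 + 27 + 15 + 60 + 19 + 3 + 25 = 196.
Total exposure: 3 + 4 + 1 + 1 + 7 + 3 + 6 + 3 + 1 + 4 = 33 months.
The Gamma prior is conjugate for the Poisson rate, so λ | data ~ Gamma(19+196, 1+33) = Gamma(215, 34).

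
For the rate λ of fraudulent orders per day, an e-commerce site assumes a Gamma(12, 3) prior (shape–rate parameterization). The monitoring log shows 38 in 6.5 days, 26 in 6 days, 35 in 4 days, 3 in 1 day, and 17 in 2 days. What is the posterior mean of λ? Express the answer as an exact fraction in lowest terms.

Total count: 38 + 26 + 35 + 3 + 17 = 119.
Total exposure: 6.5 + 6 + 4 + 1 + 2 = 19.5 days.
By Gamma–Poisson conjugacy, the posterior is Gamma(α + Σx, β + Σt) = Gamma(12 + 119, 3 + 19.5) = Gamma(131, 45/2).
Posterior mean = α'/β' = 131/(45/2) = 262/45.

262/45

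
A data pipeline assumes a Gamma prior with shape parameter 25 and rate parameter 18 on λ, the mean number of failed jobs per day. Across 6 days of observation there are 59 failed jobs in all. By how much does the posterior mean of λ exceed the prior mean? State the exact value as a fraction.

Total count 59 over total exposure 6 days.
Conjugate update: add total count to the shape and total exposure to the rate, giving Gamma(84, 24).
Posterior mean = 84/24 = 7/2; prior mean = 25/18 = 25/18. Difference = 7/2 − 25/18 = 19/9.

19/9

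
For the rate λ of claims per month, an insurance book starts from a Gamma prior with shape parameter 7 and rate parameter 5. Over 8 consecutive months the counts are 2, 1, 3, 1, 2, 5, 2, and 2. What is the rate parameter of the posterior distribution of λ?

13

Total count: 2 + 1 + 3 + 1 + 2 + 5 + 2 + 2 = 18.
Total exposure: 8 months.
Gamma(α, β) with Poisson data over total exposure Σt gives posterior Gamma(α+Σx, β+Σt) = Gamma(25, 13).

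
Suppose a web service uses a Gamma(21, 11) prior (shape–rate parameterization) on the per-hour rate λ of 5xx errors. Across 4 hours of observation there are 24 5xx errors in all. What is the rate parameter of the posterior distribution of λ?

15

Total count 24 over total exposure 4 hours.
The Gamma prior is conjugate for the Poisson rate, so λ | data ~ Gamma(21+24, 11+4) = Gamma(45, 15).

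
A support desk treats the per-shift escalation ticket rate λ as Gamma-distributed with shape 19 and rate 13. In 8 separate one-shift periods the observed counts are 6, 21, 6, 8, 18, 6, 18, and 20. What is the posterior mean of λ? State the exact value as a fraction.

Total count: 6 + 21 + 6 + 8 + 18 + 6 + 18 + 20 = 103.
Total exposure: 8 shifts.
The Gamma prior is conjugate for the Poisson rate, so λ | data ~ Gamma(19+103, 13+8) = Gamma(122, 21).
Posterior mean = α'/β' = 122/21.

122/21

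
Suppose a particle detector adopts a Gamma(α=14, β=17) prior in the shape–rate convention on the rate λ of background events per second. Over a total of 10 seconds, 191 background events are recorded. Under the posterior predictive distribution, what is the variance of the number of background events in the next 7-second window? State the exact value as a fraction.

48790/729

Total count 191 over total exposure 10 seconds.
Conjugate update: add total count to the shape and total exposure to the rate, giving Gamma(205, 27).
The posterior predictive for a window of length T is Negative Binomial with variance T·α'·(β'+T)/β'² = 7·205·34/729 = 48790/729.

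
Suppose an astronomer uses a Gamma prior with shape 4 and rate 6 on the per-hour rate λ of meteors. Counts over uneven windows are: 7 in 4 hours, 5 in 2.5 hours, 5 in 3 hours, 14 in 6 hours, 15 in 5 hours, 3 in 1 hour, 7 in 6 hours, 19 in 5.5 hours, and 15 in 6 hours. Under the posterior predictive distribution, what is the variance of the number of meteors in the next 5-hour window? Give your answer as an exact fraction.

Total count: 7 + 5 + 5 + 14 + 15 + 3 + 7 + 19 + 15 = 90.
Total exposure: 4 + 2.5 + 3 + 6 + 5 + 1 + 6 + 5.5 + 6 = 39 hours.
By Gamma–Poisson conjugacy, the posterior is Gamma(α + Σx, β + Σt) = Gamma(4 + 90, 6 + 39) = Gamma(94, 45).
The posterior predictive for a window of length T is Negative Binomial with variance T·α'·(β'+T)/β'² = 5·94·50/2025 = 940/81.

940/81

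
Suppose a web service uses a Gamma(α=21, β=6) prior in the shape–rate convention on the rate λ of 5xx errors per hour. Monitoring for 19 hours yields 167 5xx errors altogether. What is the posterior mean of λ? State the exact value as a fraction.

Total count 167 over total exposure 19 hours.
By Gamma–Poisson conjugacy, the posterior is Gamma(α + Σx, β + Σt) = Gamma(21 + 167, 6 + 19) = Gamma(188, 25).
Posterior mean = α'/β' = 188/25.

188/25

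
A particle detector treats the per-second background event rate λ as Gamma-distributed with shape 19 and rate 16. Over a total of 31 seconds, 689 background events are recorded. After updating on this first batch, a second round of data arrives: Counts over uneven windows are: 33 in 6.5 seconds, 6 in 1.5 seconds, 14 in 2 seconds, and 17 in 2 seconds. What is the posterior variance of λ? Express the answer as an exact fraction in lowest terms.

778/3481

Total count 689 over total exposure 31 seconds.
After the first batch: Gamma(19 + 689, 16 + 31) = Gamma(708, 47).
Total count: 33 + 6 + 14 + 17 = 70.
Total exposure: 6.5 + 1.5 + 2 + 2 = 12 seconds.
After the second batch: Gamma(708 + 70, 47 + 12) = Gamma(778, 59).
Posterior variance = α'/β'² = 778/3481.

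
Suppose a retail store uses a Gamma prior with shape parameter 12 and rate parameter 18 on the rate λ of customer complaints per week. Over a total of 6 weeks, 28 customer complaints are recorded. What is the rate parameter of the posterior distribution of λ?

Total count 28 over total exposure 6 weeks.
Conjugate update: add total count to the shape and total exposure to the rate, giving Gamma(40, 24).

24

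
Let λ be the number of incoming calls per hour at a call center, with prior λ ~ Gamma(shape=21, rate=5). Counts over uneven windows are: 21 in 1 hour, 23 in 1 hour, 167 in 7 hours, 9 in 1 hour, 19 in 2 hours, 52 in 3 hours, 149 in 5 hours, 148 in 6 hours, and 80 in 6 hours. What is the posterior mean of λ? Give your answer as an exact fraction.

689/37

Total count: 21 + 23 + 167 + 9 + 19 + 52 + 149 + 148 + 80 = 668.
Total exposure: 1 + 1 + 7 + 1 + 2 + 3 + 5 + 6 + 6 = 32 hours.
By Gamma–Poisson conjugacy, the posterior is Gamma(α + Σx, β + Σt) = Gamma(21 + 668, 5 + 32) = Gamma(689, 37).
Posterior mean = α'/β' = 689/37.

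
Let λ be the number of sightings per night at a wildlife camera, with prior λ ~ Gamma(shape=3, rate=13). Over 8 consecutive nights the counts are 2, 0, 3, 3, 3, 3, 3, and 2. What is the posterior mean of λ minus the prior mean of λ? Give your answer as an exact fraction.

Total count: 2 + 0 + 3 + 3 + 3 + 3 + 3 + 2 = 19.
Total exposure: 8 nights.
Posterior: α' = 3 + 19 = 22, β' = 13 + 8 = 21.
Posterior mean = 22/21 = 22/21; prior mean = 3/13 = 3/13. Difference = 22/21 − 3/13 = 223/273.

223/273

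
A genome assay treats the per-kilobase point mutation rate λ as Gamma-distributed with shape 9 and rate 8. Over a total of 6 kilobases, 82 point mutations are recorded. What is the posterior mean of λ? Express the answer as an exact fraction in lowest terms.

Total count 82 over total exposure 6 kilobases.
Gamma(α, β) with Poisson data over total exposure Σt gives posterior Gamma(α+Σx, β+Σt) = Gamma(91, 14).
Posterior mean = α'/β' = 91/14 = 13/2.

13/2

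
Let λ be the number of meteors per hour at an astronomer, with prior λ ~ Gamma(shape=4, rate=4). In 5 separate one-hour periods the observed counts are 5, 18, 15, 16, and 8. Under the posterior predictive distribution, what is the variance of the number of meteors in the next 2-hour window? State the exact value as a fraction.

484/27

Total count: 5 + 18 + 15 + 16 + 8 = 62.
Total exposure: 5 hours.
Conjugate update: add total count to the shape and total exposure to the rate, giving Gamma(66, 9).
The posterior predictive for a window of length T is Negative Binomial with variance T·α'·(β'+T)/β'² = 2·66·11/81 = 484/27.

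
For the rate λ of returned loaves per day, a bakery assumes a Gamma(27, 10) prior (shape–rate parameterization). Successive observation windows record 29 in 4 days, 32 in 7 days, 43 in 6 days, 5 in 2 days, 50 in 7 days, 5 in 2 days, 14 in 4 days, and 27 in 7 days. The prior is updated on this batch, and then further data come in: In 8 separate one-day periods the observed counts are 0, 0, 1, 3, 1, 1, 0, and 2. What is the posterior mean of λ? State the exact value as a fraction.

Total count: 29 + 32 + 43 + 5 + 50 + 5 + 14 + 27 = 205.
Total exposure: 4 + 7 + 6 + 2 + 7 + 2 + 4 + 7 = 39 days.
After the first batch: Gamma(27 + 205, 10 + 39) = Gamma(232, 49).
Total count: 0 + 0 + 1 + 3 + 1 + 1 + 0 + 2 = 8.
Total exposure: 8 days.
After the second batch: Gamma(232 + 8, 49 + 8) = Gamma(240, 57).
Posterior mean = α'/β' = 240/57 = 80/19.

80/19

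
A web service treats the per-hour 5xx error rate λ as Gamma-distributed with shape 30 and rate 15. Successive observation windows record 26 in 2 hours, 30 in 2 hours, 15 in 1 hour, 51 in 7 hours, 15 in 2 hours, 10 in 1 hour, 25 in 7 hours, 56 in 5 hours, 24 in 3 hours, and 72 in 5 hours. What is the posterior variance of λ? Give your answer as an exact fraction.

Total count: 26 + 30 + 15 + 51 + 15 + 10 + 25 + 56 + 24 + 72 = 324.
Total exposure: 2 + 2 + 1 + 7 + 2 + 1 + 7 + 5 + 3 + 5 = 35 hours.
Gamma(α, β) with Poisson data over total exposure Σt gives posterior Gamma(α+Σx, β+Σt) = Gamma(354, 50).
Posterior variance = α'/β'² = 354/2500 = 177/1250.

177/1250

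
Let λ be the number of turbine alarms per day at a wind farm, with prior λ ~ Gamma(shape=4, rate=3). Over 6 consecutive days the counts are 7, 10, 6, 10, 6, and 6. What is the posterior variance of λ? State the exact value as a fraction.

Total count: 7 + 10 + 6 + 10 + 6 + 6 = 45.
Total exposure: 6 days.
By Gamma–Poisson conjugacy, the posterior is Gamma(α + Σx, β + Σt) = Gamma(4 + 45, 3 + 6) = Gamma(49, 9).
Posterior variance = α'/β'² = 49/81.

49/81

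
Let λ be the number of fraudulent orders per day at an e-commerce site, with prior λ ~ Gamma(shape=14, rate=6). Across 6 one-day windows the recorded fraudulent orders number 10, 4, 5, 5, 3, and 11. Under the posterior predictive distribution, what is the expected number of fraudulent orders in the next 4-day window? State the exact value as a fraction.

Total count: 10 + 4 + 5 + 5 + 3 + 11 = 38.
Total exposure: 6 days.
By Gamma–Poisson conjugacy, the posterior is Gamma(α + Σx, β + Σt) = Gamma(14 + 38, 6 + 6) = Gamma(52, 12).
Predictive mean over a 4-day window = T·E[λ|data] = 4·52/12 = 52/3.

52/3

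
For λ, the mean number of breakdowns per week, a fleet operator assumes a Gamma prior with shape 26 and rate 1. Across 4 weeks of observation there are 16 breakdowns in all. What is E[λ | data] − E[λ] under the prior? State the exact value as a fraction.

Total count 16 over total exposure 4 weeks.
By Gamma–Poisson conjugacy, the posterior is Gamma(α + Σx, β + Σt) = Gamma(26 + 16, 1 + 4) = Gamma(42, 5).
Posterior mean = 42/5 = 42/5; prior mean = 26/1 = 26. Difference = 42/5 − 26 = -88/5.

-88/5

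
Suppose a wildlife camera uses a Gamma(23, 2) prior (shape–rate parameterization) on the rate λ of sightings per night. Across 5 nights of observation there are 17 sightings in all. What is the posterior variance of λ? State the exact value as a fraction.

40/49

Total count 17 over total exposure 5 nights.
Gamma(α, β) with Poisson data over total exposure Σt gives posterior Gamma(α+Σx, β+Σt) = Gamma(40, 7).
Posterior variance = α'/β'² = 40/49.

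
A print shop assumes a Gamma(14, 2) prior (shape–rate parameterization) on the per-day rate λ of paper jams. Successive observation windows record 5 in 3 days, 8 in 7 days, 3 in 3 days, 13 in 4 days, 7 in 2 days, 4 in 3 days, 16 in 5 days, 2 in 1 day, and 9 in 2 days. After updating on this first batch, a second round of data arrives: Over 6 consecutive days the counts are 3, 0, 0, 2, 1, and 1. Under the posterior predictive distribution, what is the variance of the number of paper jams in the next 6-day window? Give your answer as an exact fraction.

Total count: 5 + 8 + 3 + 13 + 7 + 4 + 16 + 2 + 9 = 67.
Total exposure: 3 + 7 + 3 + 4 + 2 + 3 + 5 + 1 + 2 = 30 days.
After the first batch: Gamma(14 + 67, 2 + 30) = Gamma(81, 32).
Total count: 3 + 0 + 0 + 2 + 1 + 1 = 7.
Total exposure: 6 days.
After the second batch: Gamma(81 + 7, 32 + 6) = Gamma(88, 38).
The posterior predictive for a window of length T is Negative Binomial with variance T·α'·(β'+T)/β'² = 6·88·44/1444 = 5808/361.

5808/361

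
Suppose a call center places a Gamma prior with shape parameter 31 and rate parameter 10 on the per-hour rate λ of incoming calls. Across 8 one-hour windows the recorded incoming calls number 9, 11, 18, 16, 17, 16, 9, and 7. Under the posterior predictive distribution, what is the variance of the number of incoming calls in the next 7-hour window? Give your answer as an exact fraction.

Total count: 9 + 11 + 18 + 16 + 17 + 16 + 9 + 7 = 103.
Total exposure: 8 hours.
By Gamma–Poisson conjugacy, the posterior is Gamma(α + Σx, β + Σt) = Gamma(31 + 103, 10 + 8) = Gamma(134, 18).
The posterior predictive for a window of length T is Negative Binomial with variance T·α'·(β'+T)/β'² = 7·134·25/324 = 11725/162.

11725/162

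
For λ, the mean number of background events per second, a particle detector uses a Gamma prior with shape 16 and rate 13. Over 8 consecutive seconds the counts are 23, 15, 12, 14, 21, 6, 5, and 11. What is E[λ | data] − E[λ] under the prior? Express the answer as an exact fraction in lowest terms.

Total count: 23 + 15 + 12 + 14 + 21 + 6 + 5 + 11 = 107.
Total exposure: 8 seconds.
The Gamma prior is conjugate for the Poisson rate, so λ | data ~ Gamma(16+107, 13+8) = Gamma(123, 21).
Posterior mean = 123/21 = 41/7; prior mean = 16/13 = 16/13. Difference = 41/7 − 16/13 = 421/91.

421/91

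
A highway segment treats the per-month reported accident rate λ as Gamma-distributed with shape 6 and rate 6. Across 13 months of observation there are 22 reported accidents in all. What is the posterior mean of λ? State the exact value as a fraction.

Total count 22 over total exposure 13 months.
Posterior: α' = 6 + 22 = 28, β' = 6 + 13 = 19.
Posterior mean = α'/β' = 28/19.

28/19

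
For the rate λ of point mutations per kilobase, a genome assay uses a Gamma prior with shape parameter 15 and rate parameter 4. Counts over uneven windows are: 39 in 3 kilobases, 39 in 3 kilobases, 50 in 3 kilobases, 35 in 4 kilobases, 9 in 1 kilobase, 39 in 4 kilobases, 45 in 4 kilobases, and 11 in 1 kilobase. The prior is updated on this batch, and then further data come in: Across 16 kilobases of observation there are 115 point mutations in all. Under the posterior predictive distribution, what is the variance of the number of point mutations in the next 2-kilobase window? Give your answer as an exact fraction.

35730/1849

Total count: 39 + 39 + 50 + 35 + 9 + 39 + 45 + 11 = 267.
Total exposure: 3 + 3 + 3 + 4 + 1 + 4 + 4 + 1 = 23 kilobases.
After the first batch: Gamma(15 + 267, 4 + 23) = Gamma(282, 27).
Total count 115 over total exposure 16 kilobases.
After the second batch: Gamma(282 + 115, 27 + 16) = Gamma(397, 43).
The posterior predictive for a window of length T is Negative Binomial with variance T·α'·(β'+T)/β'² = 2·397·45/1849 = 35730/1849.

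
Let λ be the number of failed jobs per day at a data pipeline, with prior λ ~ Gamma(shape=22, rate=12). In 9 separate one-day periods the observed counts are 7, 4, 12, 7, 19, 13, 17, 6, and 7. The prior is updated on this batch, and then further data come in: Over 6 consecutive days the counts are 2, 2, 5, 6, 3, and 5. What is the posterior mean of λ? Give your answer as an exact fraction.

137/27

Total count: 7 + 4 + 12 + 7 + 19 + 13 + 17 + 6 + 7 = 92.
Total exposure: 9 days.
After the first batch: Gamma(22 + 92, 12 + 9) = Gamma(114, 21).
Total count: 2 + 2 + 5 + 6 + 3 + 5 = 23.
Total exposure: 6 days.
After the second batch: Gamma(114 + 23, 21 + 6) = Gamma(137, 27).
Posterior mean = α'/β' = 137/27.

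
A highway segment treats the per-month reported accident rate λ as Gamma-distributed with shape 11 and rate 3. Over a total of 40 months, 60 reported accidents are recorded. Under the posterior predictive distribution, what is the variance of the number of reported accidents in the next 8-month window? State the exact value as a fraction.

28968/1849

Total count 60 over total exposure 40 months.
By Gamma–Poisson conjugacy, the posterior is Gamma(α + Σx, β + Σt) = Gamma(11 + 60, 3 + 40) = Gamma(71, 43).
The posterior predictive for a window of length T is Negative Binomial with variance T·α'·(β'+T)/β'² = 8·71·51/1849 = 28968/1849.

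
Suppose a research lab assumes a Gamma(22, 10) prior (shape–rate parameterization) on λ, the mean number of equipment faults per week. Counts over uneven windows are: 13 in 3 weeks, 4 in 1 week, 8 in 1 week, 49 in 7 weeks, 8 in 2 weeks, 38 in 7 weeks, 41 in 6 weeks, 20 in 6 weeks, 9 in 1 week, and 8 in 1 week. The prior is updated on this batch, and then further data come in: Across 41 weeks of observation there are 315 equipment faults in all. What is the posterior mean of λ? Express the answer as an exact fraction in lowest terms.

535/86

Total count: 13 + 4 + 8 + 49 + 8 + 38 + 41 + 20 + 9 + 8 = 198.
Total exposure: 3 + 1 + 1 + 7 + 2 + 7 + 6 + 6 + 1 + 1 = 35 weeks.
After the first batch: Gamma(22 + 198, 10 + 35) = Gamma(220, 45).
Total count 315 over total exposure 41 weeks.
After the second batch: Gamma(220 + 315, 45 + 41) = Gamma(535, 86).
Posterior mean = α'/β' = 535/86.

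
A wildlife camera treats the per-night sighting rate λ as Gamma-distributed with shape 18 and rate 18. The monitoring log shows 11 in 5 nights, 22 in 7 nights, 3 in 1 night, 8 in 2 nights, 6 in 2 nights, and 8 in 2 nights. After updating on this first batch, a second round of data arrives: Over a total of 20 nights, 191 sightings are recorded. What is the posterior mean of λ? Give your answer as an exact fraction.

89/19

Total count: 11 + 22 + 3 + 8 + 6 + 8 = 58.
Total exposure: 5 + 7 + 1 + 2 + 2 + 2 = 19 nights.
After the first batch: Gamma(18 + 58, 18 + 19) = Gamma(76, 37).
Total count 191 over total exposure 20 nights.
After the second batch: Gamma(76 + 191, 37 + 20) = Gamma(267, 57).
Posterior mean = α'/β' = 267/57 = 89/19.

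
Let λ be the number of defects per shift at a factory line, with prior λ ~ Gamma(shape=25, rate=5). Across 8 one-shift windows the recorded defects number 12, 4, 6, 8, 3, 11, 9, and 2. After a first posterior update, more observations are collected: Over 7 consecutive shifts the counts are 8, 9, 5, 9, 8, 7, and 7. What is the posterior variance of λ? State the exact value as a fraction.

133/400

Total count: 12 + 4 + 6 + 8 + 3 + 11 + 9 + 2 = 55.
Total exposure: 8 shifts.
After the first batch: Gamma(25 + 55, 5 + 8) = Gamma(80, 13).
Total count: 8 + 9 + 5 + 9 + 8 + 7 + 7 = 53.
Total exposure: 7 shifts.
After the second batch: Gamma(80 + 53, 13 + 7) = Gamma(133, 20).
Posterior variance = α'/β'² = 133/400.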